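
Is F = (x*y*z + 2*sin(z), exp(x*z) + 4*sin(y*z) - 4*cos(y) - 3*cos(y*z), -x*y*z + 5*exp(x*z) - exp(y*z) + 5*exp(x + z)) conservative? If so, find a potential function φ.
No, ∇×F = (-x*z - x*exp(x*z) - 3*y*sin(y*z) - 4*y*cos(y*z) - z*exp(y*z), x*y + y*z - 5*z*exp(x*z) - 5*exp(x + z) + 2*cos(z), z*(-x + exp(x*z))) ≠ 0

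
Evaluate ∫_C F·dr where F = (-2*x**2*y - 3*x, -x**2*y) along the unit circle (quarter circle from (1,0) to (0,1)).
pi/8 + 5/4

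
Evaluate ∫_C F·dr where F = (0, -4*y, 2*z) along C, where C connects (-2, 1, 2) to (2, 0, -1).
-1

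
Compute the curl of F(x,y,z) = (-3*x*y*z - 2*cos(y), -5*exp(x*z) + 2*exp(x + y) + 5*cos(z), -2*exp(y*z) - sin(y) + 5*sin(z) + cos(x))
(5*x*exp(x*z) - 2*z*exp(y*z) + 5*sin(z) - cos(y), -3*x*y + sin(x), 3*x*z - 5*z*exp(x*z) + 2*exp(x + y) - 2*sin(y))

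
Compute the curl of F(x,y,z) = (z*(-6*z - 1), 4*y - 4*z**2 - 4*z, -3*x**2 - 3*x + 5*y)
(8*z + 9, 6*x - 12*z + 2, 0)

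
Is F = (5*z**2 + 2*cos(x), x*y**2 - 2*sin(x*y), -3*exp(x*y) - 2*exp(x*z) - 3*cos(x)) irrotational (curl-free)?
No, ∇×F = (-3*x*exp(x*y), 3*y*exp(x*y) + 2*z*exp(x*z) + 10*z - 3*sin(x), y*(y - 2*cos(x*y)))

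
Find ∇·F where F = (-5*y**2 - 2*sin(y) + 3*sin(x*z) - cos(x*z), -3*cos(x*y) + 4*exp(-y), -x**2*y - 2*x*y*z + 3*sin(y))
-2*x*y + 3*x*sin(x*y) + z*sin(x*z) + 3*z*cos(x*z) - 4*exp(-y)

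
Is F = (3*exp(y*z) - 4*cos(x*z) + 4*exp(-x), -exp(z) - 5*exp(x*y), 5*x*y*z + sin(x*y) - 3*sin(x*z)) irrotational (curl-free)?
No, ∇×F = (5*x*z + x*cos(x*y) + exp(z), 4*x*sin(x*z) - 5*y*z + 3*y*exp(y*z) - y*cos(x*y) + 3*z*cos(x*z), -5*y*exp(x*y) - 3*z*exp(y*z))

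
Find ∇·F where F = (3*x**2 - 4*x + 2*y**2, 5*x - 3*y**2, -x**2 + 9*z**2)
6*x - 6*y + 18*z - 4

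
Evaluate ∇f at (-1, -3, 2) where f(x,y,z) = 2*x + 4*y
(2, 4, 0)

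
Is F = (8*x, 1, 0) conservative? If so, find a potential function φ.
Yes, F is conservative. φ = 4*x**2 + y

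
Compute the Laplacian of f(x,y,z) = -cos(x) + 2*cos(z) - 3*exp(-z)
cos(x) - 2*cos(z) - 3*exp(-z)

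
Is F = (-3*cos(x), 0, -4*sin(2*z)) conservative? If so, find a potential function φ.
Yes, F is conservative. φ = -3*sin(x) + 2*cos(2*z)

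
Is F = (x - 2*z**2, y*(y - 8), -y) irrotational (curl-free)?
No, ∇×F = (-1, -4*z, 0)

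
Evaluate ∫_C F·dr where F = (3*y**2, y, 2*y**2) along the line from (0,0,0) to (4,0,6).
0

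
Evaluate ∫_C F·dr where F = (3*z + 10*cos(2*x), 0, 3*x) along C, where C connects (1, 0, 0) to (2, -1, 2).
-5*sin(2) + 5*sin(4) + 12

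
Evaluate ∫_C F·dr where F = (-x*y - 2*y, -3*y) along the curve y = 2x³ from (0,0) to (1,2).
-37/5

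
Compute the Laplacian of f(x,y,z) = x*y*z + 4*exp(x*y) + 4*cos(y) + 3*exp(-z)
(4*(x**2*exp(x*y) + y**2*exp(x*y) - cos(y))*exp(z) + 3)*exp(-z)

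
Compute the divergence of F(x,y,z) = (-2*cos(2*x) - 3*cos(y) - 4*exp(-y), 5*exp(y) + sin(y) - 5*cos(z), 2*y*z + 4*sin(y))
2*y + 5*exp(y) + 4*sin(2*x) + cos(y)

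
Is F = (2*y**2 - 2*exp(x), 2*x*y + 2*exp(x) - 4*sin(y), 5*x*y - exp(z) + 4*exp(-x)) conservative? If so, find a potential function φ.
No, ∇×F = (5*x, -5*y + 4*exp(-x), -2*y + 2*exp(x)) ≠ 0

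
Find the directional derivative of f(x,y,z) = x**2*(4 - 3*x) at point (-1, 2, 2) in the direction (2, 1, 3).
-17*sqrt(14)/7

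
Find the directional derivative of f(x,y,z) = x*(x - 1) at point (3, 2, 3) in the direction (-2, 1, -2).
-10/3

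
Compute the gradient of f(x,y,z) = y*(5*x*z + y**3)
(5*y*z, 5*x*z + 4*y**3, 5*x*y)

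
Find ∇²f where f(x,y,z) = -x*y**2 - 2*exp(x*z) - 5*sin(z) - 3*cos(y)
-2*x**2*exp(x*z) - 2*x - 2*z**2*exp(x*z) + 5*sin(z) + 3*cos(y)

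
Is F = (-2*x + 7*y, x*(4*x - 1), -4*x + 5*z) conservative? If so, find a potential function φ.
No, ∇×F = (0, 4, 8*x - 8) ≠ 0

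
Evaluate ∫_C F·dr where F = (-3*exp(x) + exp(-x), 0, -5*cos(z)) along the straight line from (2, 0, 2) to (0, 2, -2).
-4 + exp(-2) + 10*sin(2) + 3*exp(2)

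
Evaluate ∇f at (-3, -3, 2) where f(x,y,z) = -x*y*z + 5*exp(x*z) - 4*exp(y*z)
(10*exp(-6) + 6, 6 - 8*exp(-6), -9 - 3*exp(-6))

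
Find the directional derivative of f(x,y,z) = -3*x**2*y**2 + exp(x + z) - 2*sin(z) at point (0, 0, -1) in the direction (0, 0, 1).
-2*cos(1) + exp(-1)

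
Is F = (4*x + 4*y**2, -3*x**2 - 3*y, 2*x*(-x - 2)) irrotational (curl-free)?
No, ∇×F = (0, 4*x + 4, -6*x - 8*y)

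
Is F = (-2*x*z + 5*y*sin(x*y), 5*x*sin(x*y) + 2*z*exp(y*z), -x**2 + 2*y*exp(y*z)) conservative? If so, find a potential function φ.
Yes, F is conservative. φ = -x**2*z + 2*exp(y*z) - 5*cos(x*y)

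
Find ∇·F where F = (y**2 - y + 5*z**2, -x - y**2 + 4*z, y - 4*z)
-2*y - 4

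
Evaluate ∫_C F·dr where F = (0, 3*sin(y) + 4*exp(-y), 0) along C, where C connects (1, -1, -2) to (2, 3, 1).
-4*exp(-3) + 3*cos(1) - 3*cos(3) + 4*E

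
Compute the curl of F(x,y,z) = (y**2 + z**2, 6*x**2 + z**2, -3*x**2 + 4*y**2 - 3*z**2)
(8*y - 2*z, 6*x + 2*z, 12*x - 2*y)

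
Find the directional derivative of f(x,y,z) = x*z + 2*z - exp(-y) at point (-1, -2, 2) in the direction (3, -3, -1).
sqrt(19)*(5 - 3*exp(2))/19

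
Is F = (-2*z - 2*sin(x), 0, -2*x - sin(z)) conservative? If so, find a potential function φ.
Yes, F is conservative. φ = -2*x*z + 2*cos(x) + cos(z)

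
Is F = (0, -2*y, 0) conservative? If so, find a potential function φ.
Yes, F is conservative. φ = -y**2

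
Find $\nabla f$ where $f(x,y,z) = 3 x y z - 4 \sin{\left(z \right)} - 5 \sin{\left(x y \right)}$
(y*(3*z - 5*cos(x*y)), x*(3*z - 5*cos(x*y)), 3*x*y - 4*cos(z))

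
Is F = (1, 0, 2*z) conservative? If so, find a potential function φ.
Yes, F is conservative. φ = x + z**2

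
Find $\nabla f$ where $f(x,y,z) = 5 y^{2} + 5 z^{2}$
(0, 10*y, 10*z)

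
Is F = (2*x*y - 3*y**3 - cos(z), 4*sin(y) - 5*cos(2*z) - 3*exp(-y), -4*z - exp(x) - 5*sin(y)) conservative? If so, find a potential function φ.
No, ∇×F = (-10*sin(2*z) - 5*cos(y), exp(x) + sin(z), -2*x + 9*y**2) ≠ 0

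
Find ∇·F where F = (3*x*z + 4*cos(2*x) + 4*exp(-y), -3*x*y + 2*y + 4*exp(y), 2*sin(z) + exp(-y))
-3*x + 3*z + 4*exp(y) - 8*sin(2*x) + 2*cos(z) + 2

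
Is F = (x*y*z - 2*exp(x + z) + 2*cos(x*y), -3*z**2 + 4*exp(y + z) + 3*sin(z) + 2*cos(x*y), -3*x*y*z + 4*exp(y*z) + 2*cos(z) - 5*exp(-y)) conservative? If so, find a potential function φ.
No, ∇×F = (-3*x*z + 4*z*exp(y*z) + 6*z - 4*exp(y + z) - 3*cos(z) + 5*exp(-y), x*y + 3*y*z - 2*exp(x + z), -x*z + 2*x*sin(x*y) - 2*y*sin(x*y)) ≠ 0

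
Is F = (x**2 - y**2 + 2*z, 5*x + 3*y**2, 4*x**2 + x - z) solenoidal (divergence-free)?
No, ∇·F = 2*x + 6*y - 1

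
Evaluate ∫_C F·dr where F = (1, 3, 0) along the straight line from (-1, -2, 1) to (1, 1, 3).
11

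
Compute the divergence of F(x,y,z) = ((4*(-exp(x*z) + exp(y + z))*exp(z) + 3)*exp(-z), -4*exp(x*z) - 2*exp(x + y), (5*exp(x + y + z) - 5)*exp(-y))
-4*z*exp(x*z) - 2*exp(x + y) + 5*exp(x + z)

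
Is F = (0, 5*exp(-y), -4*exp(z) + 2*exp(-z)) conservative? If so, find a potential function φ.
Yes, F is conservative. φ = -4*exp(z) - 2*exp(-z) - 5*exp(-y)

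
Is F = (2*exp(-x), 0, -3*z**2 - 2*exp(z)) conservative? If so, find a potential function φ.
Yes, F is conservative. φ = -z**3 - 2*exp(z) - 2*exp(-x)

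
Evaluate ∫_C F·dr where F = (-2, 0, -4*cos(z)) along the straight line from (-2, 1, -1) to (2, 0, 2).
-8 - 4*sin(2) - 4*sin(1)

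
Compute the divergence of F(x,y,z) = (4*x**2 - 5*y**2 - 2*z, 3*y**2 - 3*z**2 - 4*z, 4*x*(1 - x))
8*x + 6*y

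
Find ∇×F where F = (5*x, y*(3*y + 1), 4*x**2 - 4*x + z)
(0, 4 - 8*x, 0)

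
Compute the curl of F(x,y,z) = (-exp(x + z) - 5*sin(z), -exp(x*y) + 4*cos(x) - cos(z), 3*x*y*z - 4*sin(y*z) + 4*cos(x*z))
(3*x*z - 4*z*cos(y*z) - sin(z), -3*y*z + 4*z*sin(x*z) - exp(x + z) - 5*cos(z), -y*exp(x*y) - 4*sin(x))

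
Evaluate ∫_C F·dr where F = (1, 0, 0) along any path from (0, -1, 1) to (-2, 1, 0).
-2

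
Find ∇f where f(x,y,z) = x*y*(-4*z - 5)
(-y*(4*z + 5), -x*(4*z + 5), -4*x*y)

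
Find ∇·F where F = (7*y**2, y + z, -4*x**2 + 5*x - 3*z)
-2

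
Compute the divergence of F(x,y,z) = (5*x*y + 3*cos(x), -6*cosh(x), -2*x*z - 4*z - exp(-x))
-2*x + 5*y - 3*sin(x) - 4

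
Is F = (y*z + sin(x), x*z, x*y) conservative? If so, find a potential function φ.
Yes, F is conservative. φ = x*y*z - cos(x)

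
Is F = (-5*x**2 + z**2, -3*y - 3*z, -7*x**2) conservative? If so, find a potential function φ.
No, ∇×F = (3, 14*x + 2*z, 0) ≠ 0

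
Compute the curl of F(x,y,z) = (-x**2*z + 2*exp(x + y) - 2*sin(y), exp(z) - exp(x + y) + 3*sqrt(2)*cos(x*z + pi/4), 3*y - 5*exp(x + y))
(3*sqrt(2)*x*sin(x*z + pi/4) - exp(z) - 5*exp(x + y) + 3, -x**2 + 5*exp(x + y), -3*sqrt(2)*z*sin(x*z + pi/4) - 3*exp(x + y) + 2*cos(y))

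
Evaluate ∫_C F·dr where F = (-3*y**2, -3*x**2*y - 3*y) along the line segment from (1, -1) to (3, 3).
-110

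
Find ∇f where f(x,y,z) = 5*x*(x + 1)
(10*x + 5, 0, 0)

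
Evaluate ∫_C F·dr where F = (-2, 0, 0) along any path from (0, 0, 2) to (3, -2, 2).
-6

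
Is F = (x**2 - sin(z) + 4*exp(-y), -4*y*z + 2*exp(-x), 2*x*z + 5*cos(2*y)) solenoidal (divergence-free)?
No, ∇·F = 4*x - 4*z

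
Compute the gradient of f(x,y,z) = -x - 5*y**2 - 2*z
(-1, -10*y, -2)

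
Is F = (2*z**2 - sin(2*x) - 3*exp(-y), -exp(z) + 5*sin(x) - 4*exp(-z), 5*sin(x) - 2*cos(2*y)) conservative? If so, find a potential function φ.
No, ∇×F = (exp(z) + 4*sin(2*y) - 4*exp(-z), 4*z - 5*cos(x), 5*cos(x) - 3*exp(-y)) ≠ 0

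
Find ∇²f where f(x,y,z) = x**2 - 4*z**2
-6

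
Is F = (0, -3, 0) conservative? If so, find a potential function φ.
Yes, F is conservative. φ = -3*y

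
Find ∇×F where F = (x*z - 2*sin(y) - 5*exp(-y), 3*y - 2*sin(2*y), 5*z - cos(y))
(sin(y), x, 2*cos(y) - 5*exp(-y))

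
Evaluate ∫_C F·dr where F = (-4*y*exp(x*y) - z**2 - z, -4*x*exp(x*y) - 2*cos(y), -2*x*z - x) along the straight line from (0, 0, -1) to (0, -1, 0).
2*sin(1)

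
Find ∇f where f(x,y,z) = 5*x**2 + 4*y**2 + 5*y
(10*x, 8*y + 5, 0)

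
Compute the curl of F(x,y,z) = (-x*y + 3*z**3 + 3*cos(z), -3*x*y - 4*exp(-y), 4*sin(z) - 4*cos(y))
(4*sin(y), 9*z**2 - 3*sin(z), x - 3*y)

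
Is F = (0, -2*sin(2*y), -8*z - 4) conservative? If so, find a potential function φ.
Yes, F is conservative. φ = -4*z**2 - 4*z + cos(2*y)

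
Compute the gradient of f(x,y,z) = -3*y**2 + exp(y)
(0, -6*y + exp(y), 0)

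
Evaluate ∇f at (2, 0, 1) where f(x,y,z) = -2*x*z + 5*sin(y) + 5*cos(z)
(-2, 5, -5*sin(1) - 4)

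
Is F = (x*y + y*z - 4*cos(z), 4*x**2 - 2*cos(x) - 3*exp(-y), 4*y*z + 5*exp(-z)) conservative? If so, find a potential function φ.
No, ∇×F = (4*z, y + 4*sin(z), 7*x - z + 2*sin(x)) ≠ 0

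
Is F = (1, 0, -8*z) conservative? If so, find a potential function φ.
Yes, F is conservative. φ = x - 4*z**2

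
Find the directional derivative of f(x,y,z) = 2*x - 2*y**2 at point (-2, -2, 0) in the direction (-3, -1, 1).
-14*sqrt(11)/11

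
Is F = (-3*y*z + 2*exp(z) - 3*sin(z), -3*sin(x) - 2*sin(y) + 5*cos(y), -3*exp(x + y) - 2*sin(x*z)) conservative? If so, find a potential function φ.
No, ∇×F = (-3*exp(x + y), -3*y + 2*z*cos(x*z) + 2*exp(z) + 3*exp(x + y) - 3*cos(z), 3*z - 3*cos(x)) ≠ 0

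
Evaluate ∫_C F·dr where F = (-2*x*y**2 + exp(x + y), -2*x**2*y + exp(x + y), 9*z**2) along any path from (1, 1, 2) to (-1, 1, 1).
-20 - exp(2)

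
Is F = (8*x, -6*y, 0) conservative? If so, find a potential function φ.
Yes, F is conservative. φ = 4*x**2 - 3*y**2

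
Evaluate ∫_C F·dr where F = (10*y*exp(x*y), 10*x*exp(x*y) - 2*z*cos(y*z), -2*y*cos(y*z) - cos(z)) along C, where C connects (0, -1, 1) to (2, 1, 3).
-10 - sin(1) - 3*sin(3) + 10*exp(2)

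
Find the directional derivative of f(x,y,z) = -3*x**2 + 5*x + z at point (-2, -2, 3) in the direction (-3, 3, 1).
-50*sqrt(19)/19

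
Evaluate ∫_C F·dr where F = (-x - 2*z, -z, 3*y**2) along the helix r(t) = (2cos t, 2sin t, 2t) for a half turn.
8 + 20*pi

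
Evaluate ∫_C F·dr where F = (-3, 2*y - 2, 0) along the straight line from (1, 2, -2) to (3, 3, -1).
-3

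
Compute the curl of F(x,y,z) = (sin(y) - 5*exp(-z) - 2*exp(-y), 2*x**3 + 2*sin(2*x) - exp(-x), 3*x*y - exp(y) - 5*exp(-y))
(3*x - exp(y) + 5*exp(-y), -3*y + 5*exp(-z), 6*x**2 + 4*cos(2*x) - cos(y) - 2*exp(-y) + exp(-x))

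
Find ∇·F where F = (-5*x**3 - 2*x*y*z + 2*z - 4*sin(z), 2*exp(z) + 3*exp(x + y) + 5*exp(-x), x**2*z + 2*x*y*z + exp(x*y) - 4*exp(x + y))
-14*x**2 + 2*x*y - 2*y*z + 3*exp(x + y)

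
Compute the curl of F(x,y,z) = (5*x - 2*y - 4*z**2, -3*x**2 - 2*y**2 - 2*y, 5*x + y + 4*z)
(1, -8*z - 5, 2 - 6*x)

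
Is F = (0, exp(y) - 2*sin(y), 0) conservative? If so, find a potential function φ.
Yes, F is conservative. φ = exp(y) + 2*cos(y)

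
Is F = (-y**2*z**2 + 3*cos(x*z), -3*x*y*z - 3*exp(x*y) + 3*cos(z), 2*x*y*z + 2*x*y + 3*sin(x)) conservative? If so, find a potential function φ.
No, ∇×F = (3*x*y + 2*x*z + 2*x + 3*sin(z), -3*x*sin(x*z) - 2*y**2*z - 2*y*z - 2*y - 3*cos(x), y*(2*z**2 - 3*z - 3*exp(x*y))) ≠ 0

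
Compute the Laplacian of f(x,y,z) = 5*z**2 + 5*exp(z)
5*exp(z) + 10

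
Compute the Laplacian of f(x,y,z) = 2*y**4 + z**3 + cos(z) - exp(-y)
24*y**2 + 6*z - cos(z) - exp(-y)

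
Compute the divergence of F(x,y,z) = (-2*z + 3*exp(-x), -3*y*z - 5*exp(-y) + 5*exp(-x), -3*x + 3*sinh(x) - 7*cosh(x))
-3*z + 5*exp(-y) - 3*exp(-x)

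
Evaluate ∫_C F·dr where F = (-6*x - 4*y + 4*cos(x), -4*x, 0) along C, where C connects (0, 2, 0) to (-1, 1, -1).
1 - 4*sin(1)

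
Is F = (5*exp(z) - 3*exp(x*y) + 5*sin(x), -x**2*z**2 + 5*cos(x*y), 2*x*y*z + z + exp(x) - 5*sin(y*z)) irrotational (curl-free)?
No, ∇×F = (z*(2*x**2 + 2*x - 5*cos(y*z)), -2*y*z - exp(x) + 5*exp(z), -2*x*z**2 + 3*x*exp(x*y) - 5*y*sin(x*y))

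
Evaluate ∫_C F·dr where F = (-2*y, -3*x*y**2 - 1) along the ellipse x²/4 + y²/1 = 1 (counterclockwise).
5*pi/2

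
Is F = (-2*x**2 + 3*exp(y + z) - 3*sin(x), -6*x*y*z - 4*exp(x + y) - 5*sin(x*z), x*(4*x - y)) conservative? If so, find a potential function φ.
No, ∇×F = (x*(6*y + 5*cos(x*z) - 1), -8*x + y + 3*exp(y + z), -6*y*z - 5*z*cos(x*z) - 4*exp(x + y) - 3*exp(y + z)) ≠ 0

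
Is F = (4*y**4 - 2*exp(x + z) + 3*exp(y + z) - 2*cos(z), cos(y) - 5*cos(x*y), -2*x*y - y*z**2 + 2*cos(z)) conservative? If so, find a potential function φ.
No, ∇×F = (-2*x - z**2, 2*y - 2*exp(x + z) + 3*exp(y + z) + 2*sin(z), -16*y**3 + 5*y*sin(x*y) - 3*exp(y + z)) ≠ 0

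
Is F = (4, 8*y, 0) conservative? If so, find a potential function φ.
Yes, F is conservative. φ = 4*x + 4*y**2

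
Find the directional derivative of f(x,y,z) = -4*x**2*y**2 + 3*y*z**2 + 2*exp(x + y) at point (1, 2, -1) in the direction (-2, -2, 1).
26 - 8*exp(3)/3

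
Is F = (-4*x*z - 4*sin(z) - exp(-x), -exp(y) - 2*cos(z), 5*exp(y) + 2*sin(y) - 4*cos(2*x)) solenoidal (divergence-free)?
No, ∇·F = -4*z - exp(y) + exp(-x)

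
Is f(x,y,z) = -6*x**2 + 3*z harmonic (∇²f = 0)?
No, ∇²f = -12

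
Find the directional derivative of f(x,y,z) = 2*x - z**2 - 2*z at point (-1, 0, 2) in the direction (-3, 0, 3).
-4*sqrt(2)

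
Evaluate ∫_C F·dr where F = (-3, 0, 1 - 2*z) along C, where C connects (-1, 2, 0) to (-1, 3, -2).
-6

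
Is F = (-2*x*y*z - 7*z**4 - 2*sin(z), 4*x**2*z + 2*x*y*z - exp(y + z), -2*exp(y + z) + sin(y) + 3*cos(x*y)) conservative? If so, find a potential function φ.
No, ∇×F = (-4*x**2 - 2*x*y - 3*x*sin(x*y) - exp(y + z) + cos(y), -2*x*y + 3*y*sin(x*y) - 28*z**3 - 2*cos(z), 2*z*(5*x + y)) ≠ 0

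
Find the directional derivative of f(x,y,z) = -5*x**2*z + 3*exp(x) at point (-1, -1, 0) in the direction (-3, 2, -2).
sqrt(17)*(-9 + 10*E)*exp(-1)/17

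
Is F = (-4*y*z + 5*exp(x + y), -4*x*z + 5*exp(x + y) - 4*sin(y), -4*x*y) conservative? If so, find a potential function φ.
Yes, F is conservative. φ = -4*x*y*z + 5*exp(x + y) + 4*cos(y)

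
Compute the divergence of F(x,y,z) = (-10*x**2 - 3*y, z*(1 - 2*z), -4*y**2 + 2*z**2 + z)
-20*x + 4*z + 1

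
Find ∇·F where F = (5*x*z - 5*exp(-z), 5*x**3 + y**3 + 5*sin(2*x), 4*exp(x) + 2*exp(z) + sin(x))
3*y**2 + 5*z + 2*exp(z)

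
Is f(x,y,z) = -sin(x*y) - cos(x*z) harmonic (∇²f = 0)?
No, ∇²f = x**2*sin(x*y) + x**2*cos(x*z) + y**2*sin(x*y) + z**2*cos(x*z)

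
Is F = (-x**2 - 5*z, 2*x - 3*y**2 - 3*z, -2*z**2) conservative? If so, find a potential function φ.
No, ∇×F = (3, -5, 2) ≠ 0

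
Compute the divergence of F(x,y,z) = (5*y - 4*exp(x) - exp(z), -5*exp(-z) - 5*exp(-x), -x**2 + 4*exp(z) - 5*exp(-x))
-4*exp(x) + 4*exp(z)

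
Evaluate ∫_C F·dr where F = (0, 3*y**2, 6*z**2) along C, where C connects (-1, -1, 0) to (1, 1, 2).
18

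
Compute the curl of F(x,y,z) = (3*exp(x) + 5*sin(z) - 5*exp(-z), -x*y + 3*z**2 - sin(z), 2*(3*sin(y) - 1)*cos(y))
(-6*z + 2*sin(y) + 6*cos(2*y) + cos(z), 5*cos(z) + 5*exp(-z), -y)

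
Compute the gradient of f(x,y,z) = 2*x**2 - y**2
(4*x, -2*y, 0)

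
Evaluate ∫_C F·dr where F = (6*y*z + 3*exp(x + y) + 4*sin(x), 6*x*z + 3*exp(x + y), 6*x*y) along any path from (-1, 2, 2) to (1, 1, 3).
-3*E + 3*exp(2) + 42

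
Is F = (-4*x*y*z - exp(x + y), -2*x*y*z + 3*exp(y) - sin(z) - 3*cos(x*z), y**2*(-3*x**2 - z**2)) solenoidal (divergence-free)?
No, ∇·F = -2*x*z - 2*y**2*z - 4*y*z + 3*exp(y) - exp(x + y)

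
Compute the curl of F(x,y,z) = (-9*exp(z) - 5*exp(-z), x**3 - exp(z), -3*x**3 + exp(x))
(exp(z), 9*x**2 - exp(x) - 9*exp(z) + 5*exp(-z), 3*x**2)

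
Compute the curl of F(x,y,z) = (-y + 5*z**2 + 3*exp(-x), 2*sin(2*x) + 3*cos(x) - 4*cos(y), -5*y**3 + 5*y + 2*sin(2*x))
(5 - 15*y**2, 10*z - 4*cos(2*x), -3*sin(x) + 4*cos(2*x) + 1)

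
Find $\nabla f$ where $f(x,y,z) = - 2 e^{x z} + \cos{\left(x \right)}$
(-2*z*exp(x*z) - sin(x), 0, -2*x*exp(x*z))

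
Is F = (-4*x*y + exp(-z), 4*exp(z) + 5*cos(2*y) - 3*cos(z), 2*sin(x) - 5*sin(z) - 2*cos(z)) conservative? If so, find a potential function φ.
No, ∇×F = (-4*exp(z) - 3*sin(z), -2*cos(x) - exp(-z), 4*x) ≠ 0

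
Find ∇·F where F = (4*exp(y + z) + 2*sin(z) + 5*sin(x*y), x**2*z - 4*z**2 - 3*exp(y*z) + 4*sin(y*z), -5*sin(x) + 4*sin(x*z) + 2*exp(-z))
4*x*cos(x*z) + 5*y*cos(x*y) - 3*z*exp(y*z) + 4*z*cos(y*z) - 2*exp(-z)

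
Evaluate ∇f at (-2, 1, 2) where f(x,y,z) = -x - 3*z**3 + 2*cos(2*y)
(-1, -4*sin(2), -36)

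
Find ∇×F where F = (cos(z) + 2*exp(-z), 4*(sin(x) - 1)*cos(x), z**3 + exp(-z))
(0, -sin(z) - 2*exp(-z), 4*sin(x) + 4*cos(2*x))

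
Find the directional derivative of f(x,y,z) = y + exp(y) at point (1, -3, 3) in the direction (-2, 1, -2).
(1 + exp(3))*exp(-3)/3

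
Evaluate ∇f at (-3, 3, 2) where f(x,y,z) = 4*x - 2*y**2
(4, -12, 0)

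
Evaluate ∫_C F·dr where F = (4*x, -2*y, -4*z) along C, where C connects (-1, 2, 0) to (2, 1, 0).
9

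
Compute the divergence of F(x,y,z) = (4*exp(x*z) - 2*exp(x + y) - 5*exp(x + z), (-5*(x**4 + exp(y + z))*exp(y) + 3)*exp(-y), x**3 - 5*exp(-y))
((4*z*exp(x*z) - 2*exp(x + y) - 5*exp(x + z))*exp(y) - 5*exp(2*y + z) - 3)*exp(-y)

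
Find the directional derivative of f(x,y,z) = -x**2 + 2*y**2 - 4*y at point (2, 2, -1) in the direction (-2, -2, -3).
0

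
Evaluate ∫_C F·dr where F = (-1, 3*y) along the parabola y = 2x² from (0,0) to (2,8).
94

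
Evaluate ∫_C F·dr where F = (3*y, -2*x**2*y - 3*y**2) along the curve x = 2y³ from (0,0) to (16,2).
-192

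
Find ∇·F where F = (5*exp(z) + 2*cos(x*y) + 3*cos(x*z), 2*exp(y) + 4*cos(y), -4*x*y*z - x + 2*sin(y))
-4*x*y - 2*y*sin(x*y) - 3*z*sin(x*z) + 2*exp(y) - 4*sin(y)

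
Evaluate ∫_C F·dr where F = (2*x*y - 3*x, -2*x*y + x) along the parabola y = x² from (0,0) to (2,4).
-274/15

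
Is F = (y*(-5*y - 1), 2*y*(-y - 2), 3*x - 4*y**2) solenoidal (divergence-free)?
No, ∇·F = -4*y - 4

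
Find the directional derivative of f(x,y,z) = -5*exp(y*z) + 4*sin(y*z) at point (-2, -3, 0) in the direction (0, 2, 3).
9*sqrt(13)/13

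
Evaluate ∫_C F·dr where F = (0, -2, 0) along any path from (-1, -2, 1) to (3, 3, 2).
-10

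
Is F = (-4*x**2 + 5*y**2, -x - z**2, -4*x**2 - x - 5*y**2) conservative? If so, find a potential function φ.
No, ∇×F = (-10*y + 2*z, 8*x + 1, -10*y - 1) ≠ 0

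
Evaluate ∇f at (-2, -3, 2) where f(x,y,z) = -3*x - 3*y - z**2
(-3, -3, -4)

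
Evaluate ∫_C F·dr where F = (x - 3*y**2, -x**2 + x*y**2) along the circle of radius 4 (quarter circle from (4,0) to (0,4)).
16*pi + 232/3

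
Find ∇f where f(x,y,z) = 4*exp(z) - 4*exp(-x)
(4*exp(-x), 0, 4*exp(z))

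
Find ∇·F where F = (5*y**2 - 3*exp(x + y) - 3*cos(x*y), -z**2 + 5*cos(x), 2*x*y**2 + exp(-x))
3*y*sin(x*y) - 3*exp(x + y)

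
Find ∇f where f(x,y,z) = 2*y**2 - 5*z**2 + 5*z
(0, 4*y, 5 - 10*z)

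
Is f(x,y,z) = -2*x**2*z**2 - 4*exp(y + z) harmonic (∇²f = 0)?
No, ∇²f = -4*x**2 - 4*z**2 - 8*exp(y + z)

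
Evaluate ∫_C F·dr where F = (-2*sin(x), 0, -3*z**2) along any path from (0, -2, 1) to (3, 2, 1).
-2 + 2*cos(3)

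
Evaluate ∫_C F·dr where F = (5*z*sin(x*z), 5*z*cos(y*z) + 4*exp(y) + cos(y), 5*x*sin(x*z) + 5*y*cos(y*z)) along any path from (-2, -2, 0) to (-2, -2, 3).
-5*sqrt(2)*sin(pi/4 + 6) + 5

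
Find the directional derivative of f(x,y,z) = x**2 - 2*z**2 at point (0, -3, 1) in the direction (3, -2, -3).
6*sqrt(22)/11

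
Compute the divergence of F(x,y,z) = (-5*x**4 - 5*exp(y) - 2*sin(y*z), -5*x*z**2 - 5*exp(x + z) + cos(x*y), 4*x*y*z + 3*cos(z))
-20*x**3 + 4*x*y - x*sin(x*y) - 3*sin(z)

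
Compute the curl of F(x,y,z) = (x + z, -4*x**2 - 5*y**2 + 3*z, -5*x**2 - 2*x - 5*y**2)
(-10*y - 3, 10*x + 3, -8*x)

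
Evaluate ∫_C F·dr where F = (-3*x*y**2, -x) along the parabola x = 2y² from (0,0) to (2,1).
-14/3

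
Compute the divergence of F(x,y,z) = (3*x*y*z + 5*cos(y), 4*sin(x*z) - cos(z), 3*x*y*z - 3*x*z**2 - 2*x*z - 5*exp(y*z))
3*x*y - 6*x*z - 2*x + 3*y*z - 5*y*exp(y*z)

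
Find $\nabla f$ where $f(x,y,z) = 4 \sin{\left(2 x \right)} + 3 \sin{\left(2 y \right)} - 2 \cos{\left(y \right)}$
(8*cos(2*x), 2*sin(y) + 6*cos(2*y), 0)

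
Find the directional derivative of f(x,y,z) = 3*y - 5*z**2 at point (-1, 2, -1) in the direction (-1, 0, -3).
-3*sqrt(10)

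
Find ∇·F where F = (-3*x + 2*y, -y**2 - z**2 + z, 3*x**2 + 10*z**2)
-2*y + 20*z - 3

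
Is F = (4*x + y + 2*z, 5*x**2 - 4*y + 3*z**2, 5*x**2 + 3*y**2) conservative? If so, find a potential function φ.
No, ∇×F = (6*y - 6*z, 2 - 10*x, 10*x - 1) ≠ 0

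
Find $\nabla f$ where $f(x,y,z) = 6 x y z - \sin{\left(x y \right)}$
(y*(6*z - cos(x*y)), x*(6*z - cos(x*y)), 6*x*y)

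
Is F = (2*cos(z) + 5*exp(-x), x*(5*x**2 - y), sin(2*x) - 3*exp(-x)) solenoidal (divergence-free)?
No, ∇·F = -x - 5*exp(-x)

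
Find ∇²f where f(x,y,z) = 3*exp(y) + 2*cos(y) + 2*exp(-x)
3*exp(y) - 2*cos(y) + 2*exp(-x)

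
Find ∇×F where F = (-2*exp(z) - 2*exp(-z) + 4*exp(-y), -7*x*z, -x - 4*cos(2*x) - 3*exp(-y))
(7*x + 3*exp(-y), -8*sin(2*x) - 4*sinh(z) + 1, -7*z + 4*exp(-y))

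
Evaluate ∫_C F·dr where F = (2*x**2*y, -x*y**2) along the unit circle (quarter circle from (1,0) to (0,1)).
-3*pi/16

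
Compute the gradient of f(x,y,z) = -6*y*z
(0, -6*z, -6*y)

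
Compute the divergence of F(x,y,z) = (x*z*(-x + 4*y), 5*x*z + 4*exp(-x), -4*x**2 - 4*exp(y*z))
-2*x*z + 4*y*z - 4*y*exp(y*z)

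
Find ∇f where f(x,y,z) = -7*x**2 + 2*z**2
(-14*x, 0, 4*z)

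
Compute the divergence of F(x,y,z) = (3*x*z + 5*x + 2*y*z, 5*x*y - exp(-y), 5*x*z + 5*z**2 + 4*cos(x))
10*x + 13*z + 5 + exp(-y)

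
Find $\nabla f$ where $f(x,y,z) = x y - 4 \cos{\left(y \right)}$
(y, x + 4*sin(y), 0)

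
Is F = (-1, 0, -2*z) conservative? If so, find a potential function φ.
Yes, F is conservative. φ = -x - z**2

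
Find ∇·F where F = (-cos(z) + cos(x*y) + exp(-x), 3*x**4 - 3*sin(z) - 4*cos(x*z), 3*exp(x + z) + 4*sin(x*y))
-y*sin(x*y) + 3*exp(x + z) - exp(-x)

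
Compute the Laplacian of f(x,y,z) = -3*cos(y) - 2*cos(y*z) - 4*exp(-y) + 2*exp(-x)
2*y**2*cos(y*z) + 2*z**2*cos(y*z) + 3*cos(y) - 4*exp(-y) + 2*exp(-x)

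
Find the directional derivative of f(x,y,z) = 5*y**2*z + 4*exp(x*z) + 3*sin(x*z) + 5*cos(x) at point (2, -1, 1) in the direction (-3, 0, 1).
sqrt(10)*(-4*exp(2) - 3*cos(2) + 5 + 15*sin(2))/10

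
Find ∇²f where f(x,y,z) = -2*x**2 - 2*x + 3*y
-4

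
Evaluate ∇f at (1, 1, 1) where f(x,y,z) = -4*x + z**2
(-4, 0, 2)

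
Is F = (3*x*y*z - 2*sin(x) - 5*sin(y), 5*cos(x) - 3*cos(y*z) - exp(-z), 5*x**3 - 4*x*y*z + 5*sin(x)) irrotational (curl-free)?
No, ∇×F = (-4*x*z - 3*y*sin(y*z) - exp(-z), -15*x**2 + 3*x*y + 4*y*z - 5*cos(x), -3*x*z - 5*sin(x) + 5*cos(y))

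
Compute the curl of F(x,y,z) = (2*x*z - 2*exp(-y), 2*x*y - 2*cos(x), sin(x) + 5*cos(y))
(-5*sin(y), 2*x - cos(x), 2*y + 2*sin(x) - 2*exp(-y))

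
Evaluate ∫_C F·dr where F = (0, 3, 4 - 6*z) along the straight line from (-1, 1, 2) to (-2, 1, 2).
0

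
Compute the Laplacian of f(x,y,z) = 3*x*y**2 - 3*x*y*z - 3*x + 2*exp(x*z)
2*x**2*exp(x*z) + 6*x + 2*z**2*exp(x*z)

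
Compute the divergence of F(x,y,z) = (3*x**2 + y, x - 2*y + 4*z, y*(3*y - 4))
6*x - 2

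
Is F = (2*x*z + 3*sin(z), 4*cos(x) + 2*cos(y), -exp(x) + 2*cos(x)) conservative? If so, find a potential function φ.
No, ∇×F = (0, 2*x + exp(x) + 2*sin(x) + 3*cos(z), -4*sin(x)) ≠ 0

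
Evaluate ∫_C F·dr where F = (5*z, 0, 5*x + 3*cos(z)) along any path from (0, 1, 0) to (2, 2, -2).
-20 - 3*sin(2)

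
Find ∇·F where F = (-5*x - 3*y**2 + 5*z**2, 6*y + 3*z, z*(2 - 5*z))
3 - 10*z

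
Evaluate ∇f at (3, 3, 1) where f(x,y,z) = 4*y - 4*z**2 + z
(0, 4, -7)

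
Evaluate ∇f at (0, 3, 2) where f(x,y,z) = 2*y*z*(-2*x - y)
(-24, -24, -18)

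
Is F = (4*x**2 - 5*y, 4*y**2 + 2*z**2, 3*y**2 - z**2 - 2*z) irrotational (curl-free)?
No, ∇×F = (6*y - 4*z, 0, 5)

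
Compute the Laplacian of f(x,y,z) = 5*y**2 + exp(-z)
10 + exp(-z)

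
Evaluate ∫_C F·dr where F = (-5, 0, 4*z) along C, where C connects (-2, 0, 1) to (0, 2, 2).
-4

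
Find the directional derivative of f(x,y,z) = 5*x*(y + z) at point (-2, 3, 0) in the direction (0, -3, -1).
4*sqrt(10)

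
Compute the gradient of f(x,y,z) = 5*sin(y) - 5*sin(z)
(0, 5*cos(y), -5*cos(z))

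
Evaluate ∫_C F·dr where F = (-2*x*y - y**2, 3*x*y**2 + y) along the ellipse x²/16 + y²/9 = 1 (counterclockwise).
81*pi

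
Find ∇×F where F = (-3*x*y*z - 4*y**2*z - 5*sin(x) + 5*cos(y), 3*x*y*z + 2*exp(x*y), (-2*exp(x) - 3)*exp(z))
(-3*x*y, -3*x*y - 4*y**2 + 2*exp(x + z), 3*x*z + 11*y*z + 2*y*exp(x*y) + 5*sin(y))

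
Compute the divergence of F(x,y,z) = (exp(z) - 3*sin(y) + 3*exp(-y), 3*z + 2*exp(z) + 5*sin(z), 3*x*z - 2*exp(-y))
3*x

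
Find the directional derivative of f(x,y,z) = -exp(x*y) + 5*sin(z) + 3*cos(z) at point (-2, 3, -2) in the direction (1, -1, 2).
sqrt(6)*(-5 + 2*(5*cos(2) + 3*sin(2))*exp(6))*exp(-6)/6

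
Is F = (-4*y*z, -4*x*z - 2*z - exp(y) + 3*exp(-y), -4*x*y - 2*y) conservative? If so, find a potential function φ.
Yes, F is conservative. φ = -4*x*y*z - 2*y*z - exp(y) - 3*exp(-y)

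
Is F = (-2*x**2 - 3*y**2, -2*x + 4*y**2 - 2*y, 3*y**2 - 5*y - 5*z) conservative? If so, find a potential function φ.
No, ∇×F = (6*y - 5, 0, 6*y - 2) ≠ 0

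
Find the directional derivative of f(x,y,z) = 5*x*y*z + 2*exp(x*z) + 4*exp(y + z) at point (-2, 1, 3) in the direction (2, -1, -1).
sqrt(6)*(-4*exp(10) + 8 + 35*exp(6))*exp(-6)/3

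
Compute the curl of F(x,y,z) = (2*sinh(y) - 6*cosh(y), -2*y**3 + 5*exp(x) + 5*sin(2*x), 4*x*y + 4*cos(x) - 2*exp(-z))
(4*x, -4*y + 4*sin(x), 5*exp(x) + 10*cos(2*x) + 6*sinh(y) - 2*cosh(y))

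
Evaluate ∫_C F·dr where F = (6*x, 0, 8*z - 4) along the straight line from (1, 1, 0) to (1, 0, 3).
24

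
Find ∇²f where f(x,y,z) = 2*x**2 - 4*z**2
-4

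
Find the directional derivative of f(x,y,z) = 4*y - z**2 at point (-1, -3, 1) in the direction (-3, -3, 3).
-2*sqrt(3)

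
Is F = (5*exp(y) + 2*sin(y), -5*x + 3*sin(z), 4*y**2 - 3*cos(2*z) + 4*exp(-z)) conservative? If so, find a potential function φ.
No, ∇×F = (8*y - 3*cos(z), 0, -5*exp(y) - 2*cos(y) - 5) ≠ 0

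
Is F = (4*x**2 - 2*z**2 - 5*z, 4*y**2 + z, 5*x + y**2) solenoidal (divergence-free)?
No, ∇·F = 8*x + 8*y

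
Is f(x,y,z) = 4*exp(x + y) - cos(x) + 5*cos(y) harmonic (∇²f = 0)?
No, ∇²f = 8*exp(x + y) + cos(x) - 5*cos(y)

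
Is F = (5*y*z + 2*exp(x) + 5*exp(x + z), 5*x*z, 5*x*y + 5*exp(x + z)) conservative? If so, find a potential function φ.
Yes, F is conservative. φ = 5*x*y*z + 2*exp(x) + 5*exp(x + z)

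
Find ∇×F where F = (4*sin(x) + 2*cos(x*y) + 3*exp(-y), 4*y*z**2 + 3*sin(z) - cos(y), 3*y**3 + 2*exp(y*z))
(9*y**2 - 8*y*z + 2*z*exp(y*z) - 3*cos(z), 0, 2*x*sin(x*y) + 3*exp(-y))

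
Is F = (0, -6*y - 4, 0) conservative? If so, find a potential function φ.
Yes, F is conservative. φ = y*(-3*y - 4)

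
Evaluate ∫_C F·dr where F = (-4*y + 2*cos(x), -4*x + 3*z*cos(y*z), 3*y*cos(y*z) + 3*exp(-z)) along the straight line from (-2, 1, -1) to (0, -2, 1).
-8 - 3*exp(-1) - sin(2) + 3*sin(1) + 3*E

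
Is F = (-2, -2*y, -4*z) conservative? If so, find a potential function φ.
Yes, F is conservative. φ = -2*x - y**2 - 2*z**2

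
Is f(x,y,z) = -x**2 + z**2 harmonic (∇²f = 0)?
Yes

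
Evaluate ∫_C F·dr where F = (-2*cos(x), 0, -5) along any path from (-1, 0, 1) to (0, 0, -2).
15 - 2*sin(1)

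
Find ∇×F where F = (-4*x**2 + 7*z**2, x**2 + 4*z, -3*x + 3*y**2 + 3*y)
(6*y - 1, 14*z + 3, 2*x)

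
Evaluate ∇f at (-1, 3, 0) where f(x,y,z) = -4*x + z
(-4, 0, 1)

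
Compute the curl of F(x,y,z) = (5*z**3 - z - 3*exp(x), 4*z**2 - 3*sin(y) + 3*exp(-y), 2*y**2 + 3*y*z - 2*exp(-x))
(4*y - 5*z, 15*z**2 - 1 - 2*exp(-x), 0)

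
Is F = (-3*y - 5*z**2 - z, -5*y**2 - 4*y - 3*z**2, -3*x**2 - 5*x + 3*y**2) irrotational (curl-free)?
No, ∇×F = (6*y + 6*z, 6*x - 10*z + 4, 3)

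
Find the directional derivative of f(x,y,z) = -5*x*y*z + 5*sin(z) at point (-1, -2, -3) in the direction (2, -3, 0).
-15*sqrt(13)/13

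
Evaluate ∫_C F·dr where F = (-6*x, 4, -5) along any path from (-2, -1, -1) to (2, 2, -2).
17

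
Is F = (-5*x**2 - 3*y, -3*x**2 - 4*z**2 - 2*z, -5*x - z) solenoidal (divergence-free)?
No, ∇·F = -10*x - 1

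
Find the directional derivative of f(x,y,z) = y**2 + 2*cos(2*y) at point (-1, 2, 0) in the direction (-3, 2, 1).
4*sqrt(14)*(1 - sin(4))/7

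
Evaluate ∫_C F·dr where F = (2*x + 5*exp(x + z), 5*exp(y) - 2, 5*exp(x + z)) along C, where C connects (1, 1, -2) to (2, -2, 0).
-10*cosh(1) + 9 + 10*cosh(2)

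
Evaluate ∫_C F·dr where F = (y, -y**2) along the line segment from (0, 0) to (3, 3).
-9/2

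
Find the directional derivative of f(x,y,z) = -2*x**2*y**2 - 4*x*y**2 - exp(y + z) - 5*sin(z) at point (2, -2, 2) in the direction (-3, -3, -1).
sqrt(19)*(-44 + 5*cos(2))/19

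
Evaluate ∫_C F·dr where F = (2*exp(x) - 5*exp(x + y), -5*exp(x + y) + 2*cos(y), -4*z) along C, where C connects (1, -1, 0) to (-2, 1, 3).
-13 - 2*E - 5*exp(-1) + 2*exp(-2) + 4*sin(1)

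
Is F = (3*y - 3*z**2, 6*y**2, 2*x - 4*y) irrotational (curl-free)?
No, ∇×F = (-4, -6*z - 2, -3)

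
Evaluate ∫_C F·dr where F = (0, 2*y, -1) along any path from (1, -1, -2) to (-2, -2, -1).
2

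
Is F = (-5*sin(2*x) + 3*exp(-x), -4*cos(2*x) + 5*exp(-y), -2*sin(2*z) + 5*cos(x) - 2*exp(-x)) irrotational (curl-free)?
No, ∇×F = (0, 5*sin(x) - 2*exp(-x), 8*sin(2*x))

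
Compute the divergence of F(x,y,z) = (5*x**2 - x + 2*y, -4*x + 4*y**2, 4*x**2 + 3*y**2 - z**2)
10*x + 8*y - 2*z - 1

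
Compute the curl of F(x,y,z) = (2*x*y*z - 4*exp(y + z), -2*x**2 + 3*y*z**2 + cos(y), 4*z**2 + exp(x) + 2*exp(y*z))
(2*z*(-3*y + exp(y*z)), 2*x*y - exp(x) - 4*exp(y + z), -2*x*z - 4*x + 4*exp(y + z))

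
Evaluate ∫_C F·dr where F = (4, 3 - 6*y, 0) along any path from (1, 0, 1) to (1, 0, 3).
0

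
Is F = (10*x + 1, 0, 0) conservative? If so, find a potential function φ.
Yes, F is conservative. φ = x*(5*x + 1)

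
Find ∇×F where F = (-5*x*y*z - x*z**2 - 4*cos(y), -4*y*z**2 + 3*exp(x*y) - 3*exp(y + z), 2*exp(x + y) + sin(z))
(8*y*z + 2*exp(x + y) + 3*exp(y + z), -5*x*y - 2*x*z - 2*exp(x + y), 5*x*z + 3*y*exp(x*y) - 4*sin(y))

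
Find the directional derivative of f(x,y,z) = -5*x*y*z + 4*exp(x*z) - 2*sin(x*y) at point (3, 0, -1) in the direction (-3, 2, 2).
18*sqrt(17)*(2 + exp(3))*exp(-3)/17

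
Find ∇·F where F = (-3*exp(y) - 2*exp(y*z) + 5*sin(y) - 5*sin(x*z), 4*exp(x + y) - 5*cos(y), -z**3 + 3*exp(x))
-3*z**2 - 5*z*cos(x*z) + 4*exp(x + y) + 5*sin(y)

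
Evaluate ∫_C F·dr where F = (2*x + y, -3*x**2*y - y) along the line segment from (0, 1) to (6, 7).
-1152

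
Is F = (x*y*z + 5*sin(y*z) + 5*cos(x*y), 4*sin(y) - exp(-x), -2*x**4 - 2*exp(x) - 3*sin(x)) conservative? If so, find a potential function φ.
No, ∇×F = (0, 8*x**3 + x*y + 5*y*cos(y*z) + 2*exp(x) + 3*cos(x), -x*z + 5*x*sin(x*y) - 5*z*cos(y*z) + exp(-x)) ≠ 0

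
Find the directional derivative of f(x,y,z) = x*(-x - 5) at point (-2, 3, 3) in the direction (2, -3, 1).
-sqrt(14)/7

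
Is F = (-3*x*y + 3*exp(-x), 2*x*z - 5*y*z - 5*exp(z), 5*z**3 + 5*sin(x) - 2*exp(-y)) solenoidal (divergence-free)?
No, ∇·F = -3*y + 15*z**2 - 5*z - 3*exp(-x)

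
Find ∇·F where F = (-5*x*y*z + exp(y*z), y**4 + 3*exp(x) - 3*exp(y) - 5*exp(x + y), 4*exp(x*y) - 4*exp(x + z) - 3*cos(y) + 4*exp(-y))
4*y**3 - 5*y*z - 3*exp(y) - 5*exp(x + y) - 4*exp(x + z)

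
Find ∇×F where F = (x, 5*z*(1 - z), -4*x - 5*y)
(10*z - 10, 4, 0)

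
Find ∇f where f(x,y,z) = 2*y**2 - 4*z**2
(0, 4*y, -8*z)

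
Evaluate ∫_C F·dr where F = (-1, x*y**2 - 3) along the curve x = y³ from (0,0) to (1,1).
-23/6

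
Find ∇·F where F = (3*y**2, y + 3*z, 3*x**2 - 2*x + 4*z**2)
8*z + 1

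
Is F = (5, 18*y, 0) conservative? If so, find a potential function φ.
Yes, F is conservative. φ = 5*x + 9*y**2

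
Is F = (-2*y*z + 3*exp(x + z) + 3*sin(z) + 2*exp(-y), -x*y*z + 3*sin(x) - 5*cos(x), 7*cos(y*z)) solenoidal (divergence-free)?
No, ∇·F = -x*z - 7*y*sin(y*z) + 3*exp(x + z)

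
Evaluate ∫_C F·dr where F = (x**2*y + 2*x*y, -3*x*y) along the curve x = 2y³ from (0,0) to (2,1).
162/35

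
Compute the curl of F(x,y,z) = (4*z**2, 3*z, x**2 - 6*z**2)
(-3, -2*x + 8*z, 0)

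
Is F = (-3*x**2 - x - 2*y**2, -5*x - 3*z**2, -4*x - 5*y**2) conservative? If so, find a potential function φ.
No, ∇×F = (-10*y + 6*z, 4, 4*y - 5) ≠ 0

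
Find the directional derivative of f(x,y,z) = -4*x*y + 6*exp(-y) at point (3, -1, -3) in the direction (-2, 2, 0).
sqrt(2)*(-3*E - 8)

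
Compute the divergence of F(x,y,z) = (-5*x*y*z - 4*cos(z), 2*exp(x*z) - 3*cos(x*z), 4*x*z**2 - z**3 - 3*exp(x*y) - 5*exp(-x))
z*(8*x - 5*y - 3*z)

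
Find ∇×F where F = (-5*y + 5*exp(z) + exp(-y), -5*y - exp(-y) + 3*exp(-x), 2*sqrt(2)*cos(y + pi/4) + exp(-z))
(-2*sqrt(2)*sin(y + pi/4), 5*exp(z), 5 + exp(-y) - 3*exp(-x))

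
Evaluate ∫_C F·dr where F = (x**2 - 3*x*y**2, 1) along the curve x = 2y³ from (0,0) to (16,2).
646/3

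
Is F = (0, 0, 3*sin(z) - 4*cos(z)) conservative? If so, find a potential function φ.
Yes, F is conservative. φ = -4*sin(z) - 3*cos(z)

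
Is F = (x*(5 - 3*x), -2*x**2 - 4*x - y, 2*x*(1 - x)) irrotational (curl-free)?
No, ∇×F = (0, 4*x - 2, -4*x - 4)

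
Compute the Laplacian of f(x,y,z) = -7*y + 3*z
0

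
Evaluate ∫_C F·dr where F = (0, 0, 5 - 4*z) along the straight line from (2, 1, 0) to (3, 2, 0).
0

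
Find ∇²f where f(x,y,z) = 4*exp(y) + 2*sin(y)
4*exp(y) - 2*sin(y)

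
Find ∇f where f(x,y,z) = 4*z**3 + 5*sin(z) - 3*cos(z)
(0, 0, 12*z**2 + 3*sin(z) + 5*cos(z))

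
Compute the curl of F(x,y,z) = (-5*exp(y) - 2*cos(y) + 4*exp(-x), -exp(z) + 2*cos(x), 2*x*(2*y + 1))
(4*x + exp(z), -4*y - 2, 5*exp(y) - 2*sin(x) - 2*sin(y))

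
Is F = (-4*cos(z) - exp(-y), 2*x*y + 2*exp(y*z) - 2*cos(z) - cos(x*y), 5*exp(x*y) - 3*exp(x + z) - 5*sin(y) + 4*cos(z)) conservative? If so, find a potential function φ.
No, ∇×F = (5*x*exp(x*y) - 2*y*exp(y*z) - 2*sin(z) - 5*cos(y), -5*y*exp(x*y) + 3*exp(x + z) + 4*sin(z), y*sin(x*y) + 2*y - exp(-y)) ≠ 0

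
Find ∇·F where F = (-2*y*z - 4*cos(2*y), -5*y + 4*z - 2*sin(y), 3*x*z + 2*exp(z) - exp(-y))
3*x + 2*exp(z) - 2*cos(y) - 5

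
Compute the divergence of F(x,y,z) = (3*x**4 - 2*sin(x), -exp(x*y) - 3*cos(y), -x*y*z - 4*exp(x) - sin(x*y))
12*x**3 - x*y - x*exp(x*y) + 3*sin(y) - 2*cos(x)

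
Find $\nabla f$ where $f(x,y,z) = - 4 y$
(0, -4, 0)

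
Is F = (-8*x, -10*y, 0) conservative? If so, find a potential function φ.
Yes, F is conservative. φ = -4*x**2 - 5*y**2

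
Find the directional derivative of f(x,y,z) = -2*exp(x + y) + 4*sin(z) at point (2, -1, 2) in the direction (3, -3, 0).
0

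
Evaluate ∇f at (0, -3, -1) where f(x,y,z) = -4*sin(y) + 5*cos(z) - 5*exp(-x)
(5, -4*cos(3), 5*sin(1))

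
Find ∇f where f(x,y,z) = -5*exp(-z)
(0, 0, 5*exp(-z))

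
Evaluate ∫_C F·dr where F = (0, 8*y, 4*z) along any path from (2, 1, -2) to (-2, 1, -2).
0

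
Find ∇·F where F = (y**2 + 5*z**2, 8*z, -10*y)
0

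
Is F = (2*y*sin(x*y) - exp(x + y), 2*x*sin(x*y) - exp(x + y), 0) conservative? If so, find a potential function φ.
Yes, F is conservative. φ = -exp(x + y) - 2*cos(x*y)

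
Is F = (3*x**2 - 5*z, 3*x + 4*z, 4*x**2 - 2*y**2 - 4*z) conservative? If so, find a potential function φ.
No, ∇×F = (-4*y - 4, -8*x - 5, 3) ≠ 0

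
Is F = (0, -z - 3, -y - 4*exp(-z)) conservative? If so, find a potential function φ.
Yes, F is conservative. φ = -y*z - 3*y + 4*exp(-z)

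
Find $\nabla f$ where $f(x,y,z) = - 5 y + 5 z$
(0, -5, 5)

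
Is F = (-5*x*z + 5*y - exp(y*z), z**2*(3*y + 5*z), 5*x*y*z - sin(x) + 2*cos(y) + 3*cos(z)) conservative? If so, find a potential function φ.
No, ∇×F = (5*x*z - 6*y*z - 15*z**2 - 2*sin(y), -5*x - 5*y*z - y*exp(y*z) + cos(x), z*exp(y*z) - 5) ≠ 0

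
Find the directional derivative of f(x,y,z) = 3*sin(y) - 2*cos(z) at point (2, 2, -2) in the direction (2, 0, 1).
-2*sqrt(5)*sin(2)/5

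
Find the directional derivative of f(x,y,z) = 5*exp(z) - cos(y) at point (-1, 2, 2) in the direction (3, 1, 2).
sqrt(14)*(sin(2) + 10*exp(2))/14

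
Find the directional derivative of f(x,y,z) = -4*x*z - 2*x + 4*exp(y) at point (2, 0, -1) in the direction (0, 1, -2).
4*sqrt(5)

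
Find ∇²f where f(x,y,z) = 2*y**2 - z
4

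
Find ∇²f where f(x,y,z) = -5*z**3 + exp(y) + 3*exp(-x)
-30*z + exp(y) + 3*exp(-x)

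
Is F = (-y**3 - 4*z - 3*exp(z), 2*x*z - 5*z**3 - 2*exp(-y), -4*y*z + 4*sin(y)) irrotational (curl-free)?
No, ∇×F = (-2*x + 15*z**2 - 4*z + 4*cos(y), -3*exp(z) - 4, 3*y**2 + 2*z)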